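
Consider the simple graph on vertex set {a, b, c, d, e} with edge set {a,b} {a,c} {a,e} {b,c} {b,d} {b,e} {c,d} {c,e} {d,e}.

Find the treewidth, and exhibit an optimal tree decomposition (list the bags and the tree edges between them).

Each bag holds 4 vertices, so the decomposition has width 3, which upper-bounds the treewidth. On the other hand G contains the 4-clique {b, c, d, e}. A clique must lie in a single bag of any decomposition, so no decomposition can have width below 3. Therefore the treewidth is 3.

Treewidth 3.
One optimal decomposition is:
Bags: B1 = {b, c, d, e}  B2 = {a, b, c, e}
Tree: B1–B2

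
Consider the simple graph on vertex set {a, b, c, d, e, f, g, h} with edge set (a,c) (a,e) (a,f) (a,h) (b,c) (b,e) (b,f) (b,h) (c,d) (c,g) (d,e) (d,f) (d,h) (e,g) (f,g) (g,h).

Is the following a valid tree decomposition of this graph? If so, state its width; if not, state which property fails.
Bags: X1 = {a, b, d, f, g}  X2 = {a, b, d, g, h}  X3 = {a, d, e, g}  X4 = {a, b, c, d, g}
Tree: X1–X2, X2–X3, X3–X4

No — edge (b,e) lies in no bag.

A tree decomposition must satisfy three properties: every vertex lies in some bag; for every edge, both endpoints lie together in some bag; and for every vertex, the bags containing it form a connected subtree. Here edge (b,e) lies in no bag, so the decomposition is invalid.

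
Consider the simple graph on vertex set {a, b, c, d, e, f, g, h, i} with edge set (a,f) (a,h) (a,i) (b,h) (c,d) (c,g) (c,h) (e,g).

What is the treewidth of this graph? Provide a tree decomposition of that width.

Treewidth 1.
One such decomposition:
Bags: B1 = {e, g}  B2 = {c, g}  B3 = {c, d}  B4 = {c, h}  B5 = {a, h}  B6 = {a, i}  B7 = {a, f}  B8 = {b, h}
Tree: B1–B2, B2–B3, B3–B4, B4–B5, B5–B6, B5–B7, B5–B8

Every bag has size at most 2, so the width is 2 − 1 = 1 and tw(G) ≤ 1. Any graph with an edge has treewidth ≥ 1, and G has the edge e–g. Hence tw(G) = 1 exactly.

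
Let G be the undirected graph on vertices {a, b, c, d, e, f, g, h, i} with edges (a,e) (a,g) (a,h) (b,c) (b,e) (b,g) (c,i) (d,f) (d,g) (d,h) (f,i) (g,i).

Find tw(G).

3

A width-3 tree decomposition is:
Bags: B1 = {b, c, f, i}  B2 = {b, f, g, i}  B3 = {b, d, f, g}  B4 = {b, d, e, g}  B5 = {a, d, e, g}  B6 = {a, d, e, h}
Tree: B1–B2, B2–B3, B3–B4, B4–B5, B5–B6
Each bag holds 4 vertices, so the decomposition has width 3, which upper-bounds the treewidth. For the lower bound: the 4 vertex sets {c,f,i}, {b}, {g}, {a,d,e,h} are disjoint, each induces a connected subgraph, and every pair is joined by at least one edge of G. Contracting each set to a single vertex therefore yields K_{4} as a minor, and since treewidth is minor-monotone, tw(G) ≥ tw(K_{4}) = 3. Therefore the treewidth is 3.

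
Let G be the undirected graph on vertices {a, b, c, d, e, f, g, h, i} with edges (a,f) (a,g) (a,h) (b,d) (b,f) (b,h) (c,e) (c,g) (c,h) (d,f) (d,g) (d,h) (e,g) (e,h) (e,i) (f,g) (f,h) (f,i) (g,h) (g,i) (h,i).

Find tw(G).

3

A width-3 tree decomposition is:
Bags: B1 = {a, f, g, h}  B2 = {d, f, g, h}  B3 = {f, g, h, i}  B4 = {e, g, h, i}  B5 = {c, e, g, h}  B6 = {b, d, f, h}
Tree: B1–B2, B1–B3, B3–B4, B4–B5, B2–B6
Every bag has size at most 4, so the width is 4 − 1 = 3 and tw(G) ≤ 3. For the lower bound, the 4 vertices {c, e, g, h} are pairwise adjacent, and any tree decomposition puts a clique entirely inside one bag — forcing width ≥ 3. Therefore the treewidth is 3.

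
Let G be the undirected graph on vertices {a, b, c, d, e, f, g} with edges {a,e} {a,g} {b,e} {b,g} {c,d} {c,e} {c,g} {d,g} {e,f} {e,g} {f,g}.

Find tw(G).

2

A width-2 tree decomposition is:
Bags: B1 = {c, e, g}  B2 = {e, f, g}  B3 = {a, e, g}  B4 = {c, d, g}  B5 = {b, e, g}
Tree: B1–B2, B1–B3, B1–B4, B2–B5
Every bag has size at most 3, so the width is 3 − 1 = 2 and tw(G) ≤ 2. Conversely, {c, d, g} is a clique of size 3, and the vertices of any clique must share a bag in every tree decomposition; so some bag has ≥ 3 vertices and tw(G) ≥ 2. Combining the bounds, tw(G) = 2.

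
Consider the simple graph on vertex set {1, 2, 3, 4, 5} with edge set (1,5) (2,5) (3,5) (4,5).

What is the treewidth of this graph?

1

A width-1 tree decomposition is:
Bags: B1 = {2, 5}  B2 = {4, 5}  B3 = {3, 5}  B4 = {1, 5}
Tree: B1–B2, B1–B3, B3–B4
Each bag holds 2 vertices, so the decomposition has width 1, which upper-bounds the treewidth. G has an edge, so its treewidth is at least 1. Therefore the treewidth is 1.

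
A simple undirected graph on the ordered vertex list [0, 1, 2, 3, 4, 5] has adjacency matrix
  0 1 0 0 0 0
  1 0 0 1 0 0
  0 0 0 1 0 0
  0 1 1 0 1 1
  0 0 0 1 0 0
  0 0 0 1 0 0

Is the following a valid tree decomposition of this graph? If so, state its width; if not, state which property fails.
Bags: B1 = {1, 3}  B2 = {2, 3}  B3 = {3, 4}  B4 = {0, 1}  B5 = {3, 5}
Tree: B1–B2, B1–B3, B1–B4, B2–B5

Yes; width 1.

Checking the three conditions: (i) the bags cover all of {0, 1, 2, 3, 4, 5}; (ii) for each edge, some bag contains both endpoints; (iii) the bags containing any fixed vertex form a subtree. All hold, so the decomposition is valid with width 2 − 1 = 1.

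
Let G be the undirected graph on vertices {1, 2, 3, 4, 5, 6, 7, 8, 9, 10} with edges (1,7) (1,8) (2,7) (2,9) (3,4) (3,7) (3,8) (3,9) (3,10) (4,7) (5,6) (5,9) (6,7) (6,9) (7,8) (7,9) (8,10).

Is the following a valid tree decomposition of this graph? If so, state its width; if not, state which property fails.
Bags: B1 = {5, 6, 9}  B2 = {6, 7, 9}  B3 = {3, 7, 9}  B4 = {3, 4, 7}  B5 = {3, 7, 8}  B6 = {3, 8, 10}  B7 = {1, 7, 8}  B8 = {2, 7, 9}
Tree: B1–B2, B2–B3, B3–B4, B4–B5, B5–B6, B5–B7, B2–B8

Vertex coverage: the bags together contain {1, 2, 3, 4, 5, 6, 7, 8, 9, 10}, the full vertex set. Edge coverage: each edge of G has both endpoints in at least one bag. Running intersection: for every vertex, the bags containing it form a connected subtree. All three properties hold, so this is a valid tree decomposition of width max|bag| − 1 = 2, and hence tw(G) ≤ 2.

Yes; width 2.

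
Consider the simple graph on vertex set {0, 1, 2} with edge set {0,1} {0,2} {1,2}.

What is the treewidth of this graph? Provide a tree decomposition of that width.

With just one bag of size 3, the width is 3 − 1 = 2, so tw(G) ≤ 2. Conversely, {0, 1, 2} is a clique of size 3, and the vertices of any clique must share a bag in every tree decomposition; so some bag has ≥ 3 vertices and tw(G) ≥ 2. The upper and lower bounds meet at 2, so that is the treewidth.

Treewidth 2.
One such decomposition:
Bags: B1 = {0, 1, 2}
Tree: (single bag)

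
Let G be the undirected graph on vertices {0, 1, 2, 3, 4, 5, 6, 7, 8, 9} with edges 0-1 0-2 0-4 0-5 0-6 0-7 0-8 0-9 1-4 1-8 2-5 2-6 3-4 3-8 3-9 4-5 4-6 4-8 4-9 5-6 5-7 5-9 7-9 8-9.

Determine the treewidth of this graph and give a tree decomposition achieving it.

Treewidth 3.
One such decomposition:
Bags: B1 = {0, 4, 5, 9}  B2 = {0, 4, 5, 6}  B3 = {0, 5, 7, 9}  B4 = {0, 2, 5, 6}  B5 = {0, 4, 8, 9}  B6 = {3, 4, 8, 9}  B7 = {0, 1, 4, 8}
Tree: B1–B2, B1–B3, B2–B4, B1–B5, B5–B6, B5–B7

The largest bag has 4 vertices, giving width 3; this decomposition certifies tw(G) ≤ 3. Conversely, {0, 2, 5, 6} is a clique of size 4, and the vertices of any clique must share a bag in every tree decomposition; so some bag has ≥ 4 vertices and tw(G) ≥ 3. Therefore the treewidth is 3.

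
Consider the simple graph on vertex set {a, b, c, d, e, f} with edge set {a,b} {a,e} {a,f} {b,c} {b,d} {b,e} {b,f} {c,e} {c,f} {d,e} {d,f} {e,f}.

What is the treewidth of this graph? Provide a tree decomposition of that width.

Every bag has size at most 4, so the width is 4 − 1 = 3 and tw(G) ≤ 3. Conversely, {b, d, e, f} is a clique of size 4, and the vertices of any clique must share a bag in every tree decomposition; so some bag has ≥ 4 vertices and tw(G) ≥ 3. Hence tw(G) = 3 exactly.

Treewidth 3.
Bags: B1 = {b, d, e, f}  B2 = {b, c, e, f}  B3 = {a, b, e, f}
Tree: B1–B2, B2–B3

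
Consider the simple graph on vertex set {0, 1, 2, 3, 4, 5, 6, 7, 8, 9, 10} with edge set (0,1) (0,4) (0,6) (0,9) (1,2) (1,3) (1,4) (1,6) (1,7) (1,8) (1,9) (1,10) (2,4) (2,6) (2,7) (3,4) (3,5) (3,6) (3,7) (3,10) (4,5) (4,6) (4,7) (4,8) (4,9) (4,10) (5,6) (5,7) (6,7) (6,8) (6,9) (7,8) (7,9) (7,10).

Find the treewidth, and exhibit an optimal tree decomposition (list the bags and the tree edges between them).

Treewidth 4.
Bags: B1 = {1, 3, 4, 7, 10}  B2 = {1, 3, 4, 6, 7}  B3 = {1, 4, 6, 7, 8}  B4 = {1, 4, 6, 7, 9}  B5 = {3, 4, 5, 6, 7}  B6 = {1, 2, 4, 6, 7}  B7 = {0, 1, 4, 6, 9}
Tree: B1–B2, B2–B3, B2–B4, B2–B5, B4–B6, B4–B7

Every bag has size at most 5, so the width is 5 − 1 = 4 and tw(G) ≤ 4. On the other hand G contains the 5-clique {1, 3, 4, 7, 10}. A clique must lie in a single bag of any decomposition, so no decomposition can have width below 4. Therefore the treewidth is 4.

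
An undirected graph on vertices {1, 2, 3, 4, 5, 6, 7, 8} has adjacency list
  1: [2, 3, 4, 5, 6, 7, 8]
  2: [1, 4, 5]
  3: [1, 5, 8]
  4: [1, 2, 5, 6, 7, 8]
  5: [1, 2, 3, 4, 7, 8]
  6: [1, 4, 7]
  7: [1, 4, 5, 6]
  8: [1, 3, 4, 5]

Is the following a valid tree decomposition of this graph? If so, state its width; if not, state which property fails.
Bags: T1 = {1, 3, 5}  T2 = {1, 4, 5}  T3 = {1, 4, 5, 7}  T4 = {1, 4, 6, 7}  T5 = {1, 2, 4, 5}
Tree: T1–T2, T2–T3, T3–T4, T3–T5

A tree decomposition must satisfy three properties: every vertex lies in some bag; for every edge, both endpoints lie together in some bag; and for every vertex, the bags containing it form a connected subtree. Here vertex 8 appears in no bag, so the decomposition is invalid.

No — vertex 8 appears in no bag.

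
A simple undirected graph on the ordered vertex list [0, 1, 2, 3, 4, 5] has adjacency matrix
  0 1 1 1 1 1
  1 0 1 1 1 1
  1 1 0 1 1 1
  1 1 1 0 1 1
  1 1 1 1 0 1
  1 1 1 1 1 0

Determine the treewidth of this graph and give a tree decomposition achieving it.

With just one bag of size 6, the width is 6 − 1 = 5, so tw(G) ≤ 5. Conversely, {0, 1, 2, 3, 4, 5} is a clique of size 6, and the vertices of any clique must share a bag in every tree decomposition; so some bag has ≥ 6 vertices and tw(G) ≥ 5. Combining the bounds, tw(G) = 5.

Treewidth 5.
Bags: B1 = {0, 1, 2, 3, 4, 5}
Tree: (single bag)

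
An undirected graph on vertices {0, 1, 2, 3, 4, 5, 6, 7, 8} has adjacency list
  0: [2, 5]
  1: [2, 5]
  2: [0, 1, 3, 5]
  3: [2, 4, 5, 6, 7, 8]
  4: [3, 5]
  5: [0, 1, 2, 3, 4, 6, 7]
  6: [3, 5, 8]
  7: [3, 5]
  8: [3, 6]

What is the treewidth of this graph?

2

A width-2 tree decomposition is:
Bags: B1 = {3, 4, 5}  B2 = {3, 5, 6}  B3 = {2, 3, 5}  B4 = {3, 6, 8}  B5 = {0, 2, 5}  B6 = {3, 5, 7}  B7 = {1, 2, 5}
Tree: B1–B2, B2–B3, B2–B4, B3–B5, B2–B6, B3–B7
The largest bag has 3 vertices, giving width 2; this decomposition certifies tw(G) ≤ 2. On the other hand G contains the 3-clique {3, 6, 8}. A clique must lie in a single bag of any decomposition, so no decomposition can have width below 2. Therefore the treewidth is 2.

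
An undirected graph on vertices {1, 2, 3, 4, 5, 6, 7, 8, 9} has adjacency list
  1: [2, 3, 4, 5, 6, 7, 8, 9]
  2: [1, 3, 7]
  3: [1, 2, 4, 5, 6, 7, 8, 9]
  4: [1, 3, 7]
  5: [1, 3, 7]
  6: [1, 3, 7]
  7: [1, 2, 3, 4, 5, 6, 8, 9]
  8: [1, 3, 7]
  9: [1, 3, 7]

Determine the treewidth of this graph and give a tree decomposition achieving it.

Treewidth 3.
One such decomposition:
Bags: B1 = {1, 3, 5, 7}  B2 = {1, 3, 6, 7}  B3 = {1, 2, 3, 7}  B4 = {1, 3, 4, 7}  B5 = {1, 3, 7, 9}  B6 = {1, 3, 7, 8}
Tree: B1–B2, B1–B3, B2–B4, B4–B5, B4–B6

Every bag has size at most 4, so the width is 4 − 1 = 3 and tw(G) ≤ 3. On the other hand G contains the 4-clique {1, 2, 3, 7}. A clique must lie in a single bag of any decomposition, so no decomposition can have width below 3. The upper and lower bounds meet at 3, so that is the treewidth.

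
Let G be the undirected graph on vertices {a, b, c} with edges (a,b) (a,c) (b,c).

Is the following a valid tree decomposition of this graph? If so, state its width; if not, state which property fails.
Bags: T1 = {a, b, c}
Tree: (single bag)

Vertex coverage: the bags together contain {a, b, c}, the full vertex set. Edge coverage: each edge of G has both endpoints in at least one bag. Running intersection: for every vertex, the bags containing it form a connected subtree. All three properties hold, so this is a valid tree decomposition of width max|bag| − 1 = 2, and hence tw(G) ≤ 2.

Yes; width 2.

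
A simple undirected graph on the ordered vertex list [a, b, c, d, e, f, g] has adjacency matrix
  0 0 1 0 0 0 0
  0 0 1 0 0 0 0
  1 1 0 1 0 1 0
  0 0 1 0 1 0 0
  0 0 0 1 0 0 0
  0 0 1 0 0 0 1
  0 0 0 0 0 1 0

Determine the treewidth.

A width-1 tree decomposition is:
Bags: B1 = {c, d}  B2 = {d, e}  B3 = {b, c}  B4 = {a, c}  B5 = {c, f}  B6 = {f, g}
Tree: B1–B2, B1–B3, B1–B4, B4–B5, B5–B6
Each bag holds 2 vertices, so the decomposition has width 1, which upper-bounds the treewidth. G has an edge, so its treewidth is at least 1. Combining the bounds, tw(G) = 1.

1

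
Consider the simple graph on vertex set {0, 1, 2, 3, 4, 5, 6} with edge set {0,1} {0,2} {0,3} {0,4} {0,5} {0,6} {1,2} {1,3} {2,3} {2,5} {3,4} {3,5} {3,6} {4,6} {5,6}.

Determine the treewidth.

A width-3 tree decomposition is:
Bags: B1 = {0, 3, 5, 6}  B2 = {0, 3, 4, 6}  B3 = {0, 2, 3, 5}  B4 = {0, 1, 2, 3}
Tree: B1–B2, B1–B3, B3–B4
Each bag holds 4 vertices, so the decomposition has width 3, which upper-bounds the treewidth. For the lower bound, the 4 vertices {0, 1, 2, 3} are pairwise adjacent, and any tree decomposition puts a clique entirely inside one bag — forcing width ≥ 3. The upper and lower bounds meet at 3, so that is the treewidth.

3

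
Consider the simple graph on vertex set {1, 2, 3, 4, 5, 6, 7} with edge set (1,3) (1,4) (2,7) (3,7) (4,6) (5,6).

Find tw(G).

A width-1 tree decomposition is:
Bags: B1 = {5, 6}  B2 = {4, 6}  B3 = {1, 4}  B4 = {1, 3}  B5 = {3, 7}  B6 = {2, 7}
Tree: B1–B2, B2–B3, B3–B4, B4–B5, B5–B6
Each bag holds 2 vertices, so the decomposition has width 1, which upper-bounds the treewidth. G has an edge, so its treewidth is at least 1. Therefore the treewidth is 1.

1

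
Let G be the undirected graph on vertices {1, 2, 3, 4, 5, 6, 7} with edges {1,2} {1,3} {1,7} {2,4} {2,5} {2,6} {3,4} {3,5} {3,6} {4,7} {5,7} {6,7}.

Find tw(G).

3

A width-3 tree decomposition is:
Bags: B1 = {1, 2, 3, 7}  B2 = {2, 3, 5, 7}  B3 = {2, 3, 4, 7}  B4 = {2, 3, 6, 7}
Tree: B1–B2, B2–B3, B3–B4
The largest bag has 4 vertices, giving width 3; this decomposition certifies tw(G) ≤ 3. For the lower bound: the 4 vertex sets {1,7}, {2,5}, {3}, {4} are disjoint, each induces a connected subgraph, and every pair is joined by at least one edge of G. Contracting each set to a single vertex therefore yields K_{4} as a minor, and since treewidth is minor-monotone, tw(G) ≥ tw(K_{4}) = 3. Combining the bounds, tw(G) = 3.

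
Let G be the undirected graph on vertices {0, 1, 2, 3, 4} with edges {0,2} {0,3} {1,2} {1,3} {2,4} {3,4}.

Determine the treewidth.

A width-2 tree decomposition is:
Bags: B1 = {1, 2, 3}  B2 = {2, 3, 4}  B3 = {0, 2, 3}
Tree: B1–B2, B2–B3
The largest bag has 3 vertices, giving width 2; this decomposition certifies tw(G) ≤ 2. The edges 3–1–2–4–3 form a cycle, so G is not a tree and its treewidth is at least 2. Therefore the treewidth is 2.

2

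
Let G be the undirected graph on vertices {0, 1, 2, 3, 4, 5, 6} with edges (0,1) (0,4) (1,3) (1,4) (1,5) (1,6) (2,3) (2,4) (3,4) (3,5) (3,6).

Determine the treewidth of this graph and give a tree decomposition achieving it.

Treewidth 2.
One such decomposition:
Bags: B1 = {0, 1, 4}  B2 = {1, 3, 4}  B3 = {1, 3, 5}  B4 = {1, 3, 6}  B5 = {2, 3, 4}
Tree: B1–B2, B2–B3, B2–B4, B2–B5

Every bag has size at most 3, so the width is 3 − 1 = 2 and tw(G) ≤ 2. On the other hand G contains the 3-clique {0, 1, 4}. A clique must lie in a single bag of any decomposition, so no decomposition can have width below 2. The upper and lower bounds meet at 2, so that is the treewidth.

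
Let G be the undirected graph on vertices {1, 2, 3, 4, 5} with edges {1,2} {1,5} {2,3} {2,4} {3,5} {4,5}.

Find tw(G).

2

A width-2 tree decomposition is:
Bags: B1 = {1, 2, 5}  B2 = {2, 4, 5}  B3 = {2, 3, 5}
Tree: B1–B2, B2–B3
Every bag has size at most 3, so the width is 3 − 1 = 2 and tw(G) ≤ 2. The edges 5–1–2–4–5 form a cycle, so G is not a tree and its treewidth is at least 2. Combining the bounds, tw(G) = 2.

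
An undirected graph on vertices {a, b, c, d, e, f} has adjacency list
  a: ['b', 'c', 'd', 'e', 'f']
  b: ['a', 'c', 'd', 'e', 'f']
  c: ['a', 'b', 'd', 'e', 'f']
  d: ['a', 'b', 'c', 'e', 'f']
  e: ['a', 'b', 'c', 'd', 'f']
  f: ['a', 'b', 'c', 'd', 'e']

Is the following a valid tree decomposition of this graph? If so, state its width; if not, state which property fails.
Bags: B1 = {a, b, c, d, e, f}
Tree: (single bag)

Yes; width 5.

Every vertex of G appears in some bag (union = {a, b, c, d, e, f}); every edge is covered by a bag; and for each vertex v the set of bags containing v is connected in the bag tree. The decomposition is therefore valid. The largest bag has 6 vertices, so the width is 5.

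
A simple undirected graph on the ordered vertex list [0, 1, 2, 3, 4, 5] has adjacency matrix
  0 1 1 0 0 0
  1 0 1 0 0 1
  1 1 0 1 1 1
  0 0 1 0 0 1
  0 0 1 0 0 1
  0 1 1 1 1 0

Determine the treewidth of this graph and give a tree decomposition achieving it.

The largest bag has 3 vertices, giving width 2; this decomposition certifies tw(G) ≤ 2. Conversely, {0, 1, 2} is a clique of size 3, and the vertices of any clique must share a bag in every tree decomposition; so some bag has ≥ 3 vertices and tw(G) ≥ 2. Therefore the treewidth is 2.

Treewidth 2.
One optimal decomposition is:
Bags: B1 = {1, 2, 5}  B2 = {2, 4, 5}  B3 = {0, 1, 2}  B4 = {2, 3, 5}
Tree: B1–B2, B1–B3, B1–B4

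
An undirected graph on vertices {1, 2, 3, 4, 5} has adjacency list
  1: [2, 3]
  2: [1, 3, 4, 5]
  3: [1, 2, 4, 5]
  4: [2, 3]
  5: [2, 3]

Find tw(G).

2

A width-2 tree decomposition is:
Bags: B1 = {2, 3, 4}  B2 = {1, 2, 3}  B3 = {2, 3, 5}
Tree: B1–B2, B1–B3
Each bag holds 3 vertices, so the decomposition has width 2, which upper-bounds the treewidth. Conversely, {1, 2, 3} is a clique of size 3, and the vertices of any clique must share a bag in every tree decomposition; so some bag has ≥ 3 vertices and tw(G) ≥ 2. The upper and lower bounds meet at 2, so that is the treewidth.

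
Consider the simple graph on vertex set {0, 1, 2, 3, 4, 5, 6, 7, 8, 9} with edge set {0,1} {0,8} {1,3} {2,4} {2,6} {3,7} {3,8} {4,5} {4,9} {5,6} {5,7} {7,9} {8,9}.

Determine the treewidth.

2

A width-2 tree decomposition is:
Bags: B1 = {2, 4, 6}  B2 = {4, 5, 6}  B3 = {4, 5, 9}  B4 = {5, 7, 9}  B5 = {7, 8, 9}  B6 = {3, 7, 8}  B7 = {0, 3, 8}  B8 = {0, 1, 3}
Tree: B1–B2, B2–B3, B3–B4, B4–B5, B5–B6, B6–B7, B7–B8
Each bag holds 3 vertices, so the decomposition has width 2, which upper-bounds the treewidth. Since 2–6–5–4–2 is a cycle in G, G is not acyclic. Forests are exactly the graphs of treewidth ≤ 1, so tw(G) ≥ 2. Combining the bounds, tw(G) = 2.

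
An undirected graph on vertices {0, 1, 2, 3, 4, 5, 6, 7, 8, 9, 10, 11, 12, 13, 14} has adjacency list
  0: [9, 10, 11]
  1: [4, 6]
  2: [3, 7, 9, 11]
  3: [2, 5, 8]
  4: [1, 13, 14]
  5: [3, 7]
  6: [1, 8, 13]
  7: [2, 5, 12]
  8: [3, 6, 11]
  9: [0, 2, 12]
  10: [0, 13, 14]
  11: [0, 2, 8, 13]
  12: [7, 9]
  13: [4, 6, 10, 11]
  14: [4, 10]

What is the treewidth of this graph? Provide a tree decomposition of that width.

Treewidth 3.
Bags: B1 = {1, 4, 6, 14}  B2 = {4, 6, 13, 14}  B3 = {6, 10, 13, 14}  B4 = {6, 8, 10, 13}  B5 = {8, 10, 11, 13}  B6 = {0, 8, 10, 11}  B7 = {0, 3, 8, 11}  B8 = {0, 2, 3, 11}  B9 = {0, 2, 3, 9}  B10 = {2, 3, 5, 9}  B11 = {2, 5, 7, 9}  B12 = {5, 7, 9, 12}
Tree: B1–B2, B2–B3, B3–B4, B4–B5, B5–B6, B6–B7, B7–B8, B8–B9, B9–B10, B10–B11, B11–B12

The largest bag has 4 vertices, giving width 3; this decomposition certifies tw(G) ≤ 3. For the lower bound: the 4 vertex sets {1,4,14}, {6}, {13}, {0,8,10,11} are disjoint, each induces a connected subgraph, and every pair is joined by at least one edge of G. Contracting each set to a single vertex therefore yields K_{4} as a minor, and since treewidth is minor-monotone, tw(G) ≥ tw(K_{4}) = 3. Therefore the treewidth is 3.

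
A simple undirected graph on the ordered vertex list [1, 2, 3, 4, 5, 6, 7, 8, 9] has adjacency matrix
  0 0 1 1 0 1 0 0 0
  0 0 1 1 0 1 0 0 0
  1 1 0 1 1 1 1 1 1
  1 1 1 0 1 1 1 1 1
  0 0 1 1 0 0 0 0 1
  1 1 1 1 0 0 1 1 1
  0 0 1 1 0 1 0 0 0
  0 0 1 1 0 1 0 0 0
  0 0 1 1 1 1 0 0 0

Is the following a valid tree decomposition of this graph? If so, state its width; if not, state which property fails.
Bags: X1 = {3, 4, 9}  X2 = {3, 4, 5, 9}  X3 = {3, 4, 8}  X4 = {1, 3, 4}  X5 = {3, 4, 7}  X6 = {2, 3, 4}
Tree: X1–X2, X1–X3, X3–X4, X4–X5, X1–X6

A tree decomposition must satisfy three properties: every vertex lies in some bag; for every edge, both endpoints lie together in some bag; and for every vertex, the bags containing it form a connected subtree. Here vertex 6 appears in no bag, so the decomposition is invalid.

No — vertex 6 appears in no bag.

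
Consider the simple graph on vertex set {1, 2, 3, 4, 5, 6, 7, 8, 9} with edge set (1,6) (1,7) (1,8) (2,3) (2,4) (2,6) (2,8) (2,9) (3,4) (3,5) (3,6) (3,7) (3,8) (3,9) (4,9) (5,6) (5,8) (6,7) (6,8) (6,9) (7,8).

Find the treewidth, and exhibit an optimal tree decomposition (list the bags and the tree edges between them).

Treewidth 3.
One optimal decomposition is:
Bags: B1 = {2, 3, 6, 8}  B2 = {2, 3, 6, 9}  B3 = {2, 3, 4, 9}  B4 = {3, 6, 7, 8}  B5 = {1, 6, 7, 8}  B6 = {3, 5, 6, 8}
Tree: B1–B2, B2–B3, B1–B4, B4–B5, B4–B6

Every bag has size at most 4, so the width is 4 − 1 = 3 and tw(G) ≤ 3. For the lower bound, the 4 vertices {1, 6, 7, 8} are pairwise adjacent, and any tree decomposition puts a clique entirely inside one bag — forcing width ≥ 3. Combining the bounds, tw(G) = 3.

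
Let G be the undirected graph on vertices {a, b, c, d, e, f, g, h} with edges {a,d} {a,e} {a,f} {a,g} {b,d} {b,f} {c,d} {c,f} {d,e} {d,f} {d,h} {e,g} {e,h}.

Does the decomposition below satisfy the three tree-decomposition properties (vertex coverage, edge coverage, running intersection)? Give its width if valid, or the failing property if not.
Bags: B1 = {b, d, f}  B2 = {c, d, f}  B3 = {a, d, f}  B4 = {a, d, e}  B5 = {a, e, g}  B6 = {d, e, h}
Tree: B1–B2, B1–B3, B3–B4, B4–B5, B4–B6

Yes; width 2.

Every vertex of G appears in some bag (union = {a, b, c, d, e, f, g, h}); every edge is covered by a bag; and for each vertex v the set of bags containing v is connected in the bag tree. The decomposition is therefore valid. The largest bag has 3 vertices, so the width is 2.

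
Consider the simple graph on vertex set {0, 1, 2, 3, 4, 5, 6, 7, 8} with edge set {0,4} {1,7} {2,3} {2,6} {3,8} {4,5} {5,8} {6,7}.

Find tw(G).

A width-1 tree decomposition is:
Bags: B1 = {0, 4}  B2 = {4, 5}  B3 = {5, 8}  B4 = {3, 8}  B5 = {2, 3}  B6 = {2, 6}  B7 = {6, 7}  B8 = {1, 7}
Tree: B1–B2, B2–B3, B3–B4, B4–B5, B5–B6, B6–B7, B7–B8
The largest bag has 2 vertices, giving width 1; this decomposition certifies tw(G) ≤ 1. G has an edge, so its treewidth is at least 1. Combining the bounds, tw(G) = 1.

1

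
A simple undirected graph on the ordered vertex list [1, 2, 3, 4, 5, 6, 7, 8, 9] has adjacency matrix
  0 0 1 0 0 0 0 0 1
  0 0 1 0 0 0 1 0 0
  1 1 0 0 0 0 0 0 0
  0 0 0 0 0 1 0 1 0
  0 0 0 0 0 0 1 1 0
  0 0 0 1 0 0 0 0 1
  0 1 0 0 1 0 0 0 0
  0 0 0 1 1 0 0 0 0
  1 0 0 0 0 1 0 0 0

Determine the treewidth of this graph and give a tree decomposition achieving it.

Treewidth 2.
Bags: B1 = {1, 6, 9}  B2 = {1, 3, 6}  B3 = {2, 3, 6}  B4 = {2, 6, 7}  B5 = {5, 6, 7}  B6 = {5, 6, 8}  B7 = {4, 6, 8}
Tree: B1–B2, B2–B3, B3–B4, B4–B5, B5–B6, B6–B7

The largest bag has 3 vertices, giving width 2; this decomposition certifies tw(G) ≤ 2. For the lower bound, G contains the cycle 6–9–1–3–2–7–5–8–4–6, so G is not a forest; only forests have treewidth ≤ 1, hence tw(G) ≥ 2. Hence tw(G) = 2 exactly.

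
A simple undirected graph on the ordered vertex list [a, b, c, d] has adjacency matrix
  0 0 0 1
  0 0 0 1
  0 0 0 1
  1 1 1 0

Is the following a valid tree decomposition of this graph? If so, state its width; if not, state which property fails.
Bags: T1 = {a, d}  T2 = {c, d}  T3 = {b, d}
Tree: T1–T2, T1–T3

Yes; width 1.

Every vertex of G appears in some bag (union = {a, b, c, d}); every edge is covered by a bag; and for each vertex v the set of bags containing v is connected in the bag tree. The decomposition is therefore valid. The largest bag has 2 vertices, so the width is 1.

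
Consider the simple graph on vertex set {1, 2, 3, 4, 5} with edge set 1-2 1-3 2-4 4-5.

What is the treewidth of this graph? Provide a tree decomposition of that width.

Every bag has size at most 2, so the width is 2 − 1 = 1 and tw(G) ≤ 1. Any graph with an edge has treewidth ≥ 1, and G has the edge 3–1. Therefore the treewidth is 1.

Treewidth 1.
One such decomposition:
Bags: B1 = {1, 3}  B2 = {1, 2}  B3 = {2, 4}  B4 = {4, 5}
Tree: B1–B2, B2–B3, B3–B4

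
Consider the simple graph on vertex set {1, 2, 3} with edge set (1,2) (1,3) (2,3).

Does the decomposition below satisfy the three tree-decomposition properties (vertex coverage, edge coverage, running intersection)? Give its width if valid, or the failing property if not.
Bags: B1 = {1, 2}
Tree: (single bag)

A tree decomposition must satisfy three properties: every vertex lies in some bag; for every edge, both endpoints lie together in some bag; and for every vertex, the bags containing it form a connected subtree. Here vertex 3 appears in no bag, so the decomposition is invalid.

No — vertex 3 appears in no bag.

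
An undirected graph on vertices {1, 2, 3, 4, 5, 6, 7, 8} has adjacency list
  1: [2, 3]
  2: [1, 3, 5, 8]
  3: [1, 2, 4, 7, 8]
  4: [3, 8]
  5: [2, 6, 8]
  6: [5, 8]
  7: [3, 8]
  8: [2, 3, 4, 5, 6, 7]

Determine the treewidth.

A width-2 tree decomposition is:
Bags: B1 = {3, 4, 8}  B2 = {2, 3, 8}  B3 = {2, 5, 8}  B4 = {1, 2, 3}  B5 = {3, 7, 8}  B6 = {5, 6, 8}
Tree: B1–B2, B2–B3, B2–B4, B1–B5, B3–B6
Every bag has size at most 3, so the width is 3 − 1 = 2 and tw(G) ≤ 2. For the lower bound, the 3 vertices {2, 3, 8} are pairwise adjacent, and any tree decomposition puts a clique entirely inside one bag — forcing width ≥ 2. Therefore the treewidth is 2.

2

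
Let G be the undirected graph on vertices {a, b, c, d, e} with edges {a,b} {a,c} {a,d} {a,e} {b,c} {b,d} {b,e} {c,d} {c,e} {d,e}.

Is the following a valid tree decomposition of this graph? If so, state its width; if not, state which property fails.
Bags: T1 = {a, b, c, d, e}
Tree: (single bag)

Vertex coverage: the bags together contain {a, b, c, d, e}, the full vertex set. Edge coverage: each edge of G has both endpoints in at least one bag. Running intersection: for every vertex, the bags containing it form a connected subtree. All three properties hold, so this is a valid tree decomposition of width max|bag| − 1 = 4, and hence tw(G) ≤ 4.

Yes; width 4.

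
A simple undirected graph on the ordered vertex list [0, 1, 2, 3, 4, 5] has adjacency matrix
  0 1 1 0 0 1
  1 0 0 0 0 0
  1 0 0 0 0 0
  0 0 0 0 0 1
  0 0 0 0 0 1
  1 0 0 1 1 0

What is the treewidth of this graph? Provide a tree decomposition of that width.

Each bag holds 2 vertices, so the decomposition has width 1, which upper-bounds the treewidth. Any graph with an edge has treewidth ≥ 1, and G has the edge 0–2. Therefore the treewidth is 1.

Treewidth 1.
One such decomposition:
Bags: B1 = {0, 2}  B2 = {0, 1}  B3 = {0, 5}  B4 = {3, 5}  B5 = {4, 5}
Tree: B1–B2, B2–B3, B3–B4, B4–B5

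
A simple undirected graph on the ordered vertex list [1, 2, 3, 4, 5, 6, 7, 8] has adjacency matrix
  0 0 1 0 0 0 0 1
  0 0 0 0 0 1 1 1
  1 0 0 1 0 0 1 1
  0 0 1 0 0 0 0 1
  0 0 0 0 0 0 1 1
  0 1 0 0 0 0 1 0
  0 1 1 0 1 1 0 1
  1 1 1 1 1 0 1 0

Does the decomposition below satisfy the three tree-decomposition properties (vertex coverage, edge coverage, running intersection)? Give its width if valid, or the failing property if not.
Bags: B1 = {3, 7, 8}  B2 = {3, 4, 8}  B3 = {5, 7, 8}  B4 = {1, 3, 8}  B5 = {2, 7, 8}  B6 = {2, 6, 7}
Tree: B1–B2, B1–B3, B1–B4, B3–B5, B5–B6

Yes; width 2.

Vertex coverage: the bags together contain {1, 2, 3, 4, 5, 6, 7, 8}, the full vertex set. Edge coverage: each edge of G has both endpoints in at least one bag. Running intersection: for every vertex, the bags containing it form a connected subtree. All three properties hold, so this is a valid tree decomposition of width max|bag| − 1 = 2, and hence tw(G) ≤ 2.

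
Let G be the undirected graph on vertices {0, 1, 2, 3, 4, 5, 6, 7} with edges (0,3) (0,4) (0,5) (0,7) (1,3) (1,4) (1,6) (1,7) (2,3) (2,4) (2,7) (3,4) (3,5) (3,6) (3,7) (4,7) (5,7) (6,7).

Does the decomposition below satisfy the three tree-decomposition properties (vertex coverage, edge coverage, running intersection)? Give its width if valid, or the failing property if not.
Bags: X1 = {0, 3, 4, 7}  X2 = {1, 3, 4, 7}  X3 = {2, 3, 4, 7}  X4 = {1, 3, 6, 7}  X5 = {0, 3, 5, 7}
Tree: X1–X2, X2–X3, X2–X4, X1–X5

Yes; width 3.

Checking the three conditions: (i) the bags cover all of {0, 1, 2, 3, 4, 5, 6, 7}; (ii) for each edge, some bag contains both endpoints; (iii) the bags containing any fixed vertex form a subtree. All hold, so the decomposition is valid with width 4 − 1 = 3.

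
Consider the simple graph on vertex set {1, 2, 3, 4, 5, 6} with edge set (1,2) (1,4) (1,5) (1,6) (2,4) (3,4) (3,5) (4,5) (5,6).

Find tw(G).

2

A width-2 tree decomposition is:
Bags: B1 = {3, 4, 5}  B2 = {1, 4, 5}  B3 = {1, 5, 6}  B4 = {1, 2, 4}
Tree: B1–B2, B2–B3, B2–B4
Every bag has size at most 3, so the width is 3 − 1 = 2 and tw(G) ≤ 2. Conversely, {1, 2, 4} is a clique of size 3, and the vertices of any clique must share a bag in every tree decomposition; so some bag has ≥ 3 vertices and tw(G) ≥ 2. Therefore the treewidth is 2.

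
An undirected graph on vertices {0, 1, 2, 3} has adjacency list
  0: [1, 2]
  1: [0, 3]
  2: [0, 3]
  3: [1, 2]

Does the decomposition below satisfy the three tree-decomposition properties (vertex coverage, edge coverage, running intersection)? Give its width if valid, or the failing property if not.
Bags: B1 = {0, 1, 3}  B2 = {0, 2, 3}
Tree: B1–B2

Vertex coverage: the bags together contain {0, 1, 2, 3}, the full vertex set. Edge coverage: each edge of G has both endpoints in at least one bag. Running intersection: for every vertex, the bags containing it form a connected subtree. All three properties hold, so this is a valid tree decomposition of width max|bag| − 1 = 2, and hence tw(G) ≤ 2.

Yes; width 2.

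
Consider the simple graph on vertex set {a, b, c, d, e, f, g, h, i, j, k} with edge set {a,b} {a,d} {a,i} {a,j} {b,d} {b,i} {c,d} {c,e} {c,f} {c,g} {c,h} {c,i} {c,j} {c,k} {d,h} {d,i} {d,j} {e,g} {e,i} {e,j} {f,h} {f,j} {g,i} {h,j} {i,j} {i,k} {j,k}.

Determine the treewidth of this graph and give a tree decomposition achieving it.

Treewidth 3.
One such decomposition:
Bags: B1 = {c, e, g, i}  B2 = {c, e, i, j}  B3 = {c, d, i, j}  B4 = {a, d, i, j}  B5 = {c, d, h, j}  B6 = {c, f, h, j}  B7 = {a, b, d, i}  B8 = {c, i, j, k}
Tree: B1–B2, B2–B3, B3–B4, B3–B5, B5–B6, B4–B7, B2–B8

Every bag has size at most 4, so the width is 4 − 1 = 3 and tw(G) ≤ 3. On the other hand G contains the 4-clique {c, d, h, j}. A clique must lie in a single bag of any decomposition, so no decomposition can have width below 3. Hence tw(G) = 3 exactly.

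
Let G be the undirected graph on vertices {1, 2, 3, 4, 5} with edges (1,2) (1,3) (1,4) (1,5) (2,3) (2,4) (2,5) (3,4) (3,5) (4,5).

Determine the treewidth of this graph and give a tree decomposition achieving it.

With just one bag of size 5, the width is 5 − 1 = 4, so tw(G) ≤ 4. On the other hand G contains the 5-clique {1, 2, 3, 4, 5}. A clique must lie in a single bag of any decomposition, so no decomposition can have width below 4. The upper and lower bounds meet at 4, so that is the treewidth.

Treewidth 4.
One such decomposition:
Bags: B1 = {1, 2, 3, 4, 5}
Tree: (single bag)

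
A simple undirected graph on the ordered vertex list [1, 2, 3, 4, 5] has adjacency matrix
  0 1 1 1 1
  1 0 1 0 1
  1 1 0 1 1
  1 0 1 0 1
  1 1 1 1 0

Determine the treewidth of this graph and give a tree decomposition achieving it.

Every bag has size at most 4, so the width is 4 − 1 = 3 and tw(G) ≤ 3. On the other hand G contains the 4-clique {1, 2, 3, 5}. A clique must lie in a single bag of any decomposition, so no decomposition can have width below 3. Hence tw(G) = 3 exactly.

Treewidth 3.
One optimal decomposition is:
Bags: B1 = {1, 2, 3, 5}  B2 = {1, 3, 4, 5}
Tree: B1–B2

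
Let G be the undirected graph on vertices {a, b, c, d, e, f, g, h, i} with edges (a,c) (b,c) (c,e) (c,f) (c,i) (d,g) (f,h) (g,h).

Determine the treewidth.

A width-1 tree decomposition is:
Bags: B1 = {g, h}  B2 = {d, g}  B3 = {f, h}  B4 = {c, f}  B5 = {c, e}  B6 = {c, i}  B7 = {a, c}  B8 = {b, c}
Tree: B1–B2, B1–B3, B3–B4, B4–B5, B4–B6, B5–B7, B4–B8
Every bag has size at most 2, so the width is 2 − 1 = 1 and tw(G) ≤ 1. G has an edge, so its treewidth is at least 1. The upper and lower bounds meet at 1, so that is the treewidth.

1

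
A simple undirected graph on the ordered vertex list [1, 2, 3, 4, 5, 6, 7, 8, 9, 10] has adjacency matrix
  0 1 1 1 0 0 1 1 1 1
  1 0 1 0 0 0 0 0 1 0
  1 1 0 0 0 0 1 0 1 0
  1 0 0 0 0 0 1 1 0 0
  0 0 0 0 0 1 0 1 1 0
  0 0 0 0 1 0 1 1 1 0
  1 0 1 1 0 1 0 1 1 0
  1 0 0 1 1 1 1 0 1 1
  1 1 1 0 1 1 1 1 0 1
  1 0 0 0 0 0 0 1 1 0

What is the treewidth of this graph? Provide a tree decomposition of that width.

Treewidth 3.
One such decomposition:
Bags: B1 = {1, 7, 8, 9}  B2 = {1, 8, 9, 10}  B3 = {1, 3, 7, 9}  B4 = {6, 7, 8, 9}  B5 = {5, 6, 8, 9}  B6 = {1, 2, 3, 9}  B7 = {1, 4, 7, 8}
Tree: B1–B2, B1–B3, B1–B4, B4–B5, B3–B6, B1–B7

The largest bag has 4 vertices, giving width 3; this decomposition certifies tw(G) ≤ 3. For the lower bound, the 4 vertices {1, 8, 9, 10} are pairwise adjacent, and any tree decomposition puts a clique entirely inside one bag — forcing width ≥ 3. The upper and lower bounds meet at 3, so that is the treewidth.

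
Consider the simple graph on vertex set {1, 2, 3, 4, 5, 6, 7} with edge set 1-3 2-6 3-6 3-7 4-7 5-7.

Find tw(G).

A width-1 tree decomposition is:
Bags: B1 = {5, 7}  B2 = {3, 7}  B3 = {1, 3}  B4 = {4, 7}  B5 = {3, 6}  B6 = {2, 6}
Tree: B1–B2, B2–B3, B2–B4, B3–B5, B5–B6
The largest bag has 2 vertices, giving width 1; this decomposition certifies tw(G) ≤ 1. Any graph with an edge has treewidth ≥ 1, and G has the edge 5–7. Combining the bounds, tw(G) = 1.

1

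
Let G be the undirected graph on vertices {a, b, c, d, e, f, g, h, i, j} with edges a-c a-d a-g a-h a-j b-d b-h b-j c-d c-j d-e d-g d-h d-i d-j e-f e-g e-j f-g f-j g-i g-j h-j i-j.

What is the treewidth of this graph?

A width-3 tree decomposition is:
Bags: B1 = {d, e, g, j}  B2 = {a, d, g, j}  B3 = {a, d, h, j}  B4 = {d, g, i, j}  B5 = {b, d, h, j}  B6 = {a, c, d, j}  B7 = {e, f, g, j}
Tree: B1–B2, B2–B3, B1–B4, B3–B5, B3–B6, B1–B7
The largest bag has 4 vertices, giving width 3; this decomposition certifies tw(G) ≤ 3. On the other hand G contains the 4-clique {d, e, g, j}. A clique must lie in a single bag of any decomposition, so no decomposition can have width below 3. Hence tw(G) = 3 exactly.

3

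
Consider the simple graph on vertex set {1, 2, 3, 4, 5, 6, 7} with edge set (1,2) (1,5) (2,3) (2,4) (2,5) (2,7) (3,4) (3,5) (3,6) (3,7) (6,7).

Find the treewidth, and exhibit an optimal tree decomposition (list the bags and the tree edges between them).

Every bag has size at most 3, so the width is 3 − 1 = 2 and tw(G) ≤ 2. Conversely, {1, 2, 5} is a clique of size 3, and the vertices of any clique must share a bag in every tree decomposition; so some bag has ≥ 3 vertices and tw(G) ≥ 2. Therefore the treewidth is 2.

Treewidth 2.
One such decomposition:
Bags: B1 = {2, 3, 7}  B2 = {3, 6, 7}  B3 = {2, 3, 4}  B4 = {2, 3, 5}  B5 = {1, 2, 5}
Tree: B1–B2, B1–B3, B1–B4, B4–B5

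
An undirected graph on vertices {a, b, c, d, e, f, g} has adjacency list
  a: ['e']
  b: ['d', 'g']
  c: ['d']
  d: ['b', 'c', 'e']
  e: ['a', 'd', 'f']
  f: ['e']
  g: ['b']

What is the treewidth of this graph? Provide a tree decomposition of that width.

Treewidth 1.
One optimal decomposition is:
Bags: B1 = {b, d}  B2 = {d, e}  B3 = {b, g}  B4 = {e, f}  B5 = {c, d}  B6 = {a, e}
Tree: B1–B2, B1–B3, B2–B4, B1–B5, B2–B6

The largest bag has 2 vertices, giving width 1; this decomposition certifies tw(G) ≤ 1. Since G has at least one edge (e.g. d–b), it is not an edgeless graph, so tw(G) ≥ 1. The upper and lower bounds meet at 1, so that is the treewidth.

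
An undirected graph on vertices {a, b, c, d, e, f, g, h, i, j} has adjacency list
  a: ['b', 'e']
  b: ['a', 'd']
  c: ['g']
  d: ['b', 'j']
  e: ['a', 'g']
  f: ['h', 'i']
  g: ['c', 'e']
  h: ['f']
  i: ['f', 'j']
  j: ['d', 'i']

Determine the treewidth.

A width-1 tree decomposition is:
Bags: B1 = {f, h}  B2 = {f, i}  B3 = {i, j}  B4 = {d, j}  B5 = {b, d}  B6 = {a, b}  B7 = {a, e}  B8 = {e, g}  B9 = {c, g}
Tree: B1–B2, B2–B3, B3–B4, B4–B5, B5–B6, B6–B7, B7–B8, B8–B9
Every bag has size at most 2, so the width is 2 − 1 = 1 and tw(G) ≤ 1. Any graph with an edge has treewidth ≥ 1, and G has the edge h–f. Hence tw(G) = 1 exactly.

1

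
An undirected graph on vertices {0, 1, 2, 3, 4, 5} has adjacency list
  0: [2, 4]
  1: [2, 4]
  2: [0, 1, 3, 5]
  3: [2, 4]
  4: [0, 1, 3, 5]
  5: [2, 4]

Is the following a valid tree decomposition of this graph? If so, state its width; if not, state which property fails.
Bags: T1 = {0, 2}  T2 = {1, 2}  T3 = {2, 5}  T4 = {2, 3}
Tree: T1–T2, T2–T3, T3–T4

A tree decomposition must satisfy three properties: every vertex lies in some bag; for every edge, both endpoints lie together in some bag; and for every vertex, the bags containing it form a connected subtree. Here vertex 4 appears in no bag, so the decomposition is invalid.

No — vertex 4 appears in no bag.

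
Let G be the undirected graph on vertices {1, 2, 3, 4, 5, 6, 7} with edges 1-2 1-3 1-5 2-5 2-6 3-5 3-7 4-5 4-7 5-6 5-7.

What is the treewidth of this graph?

A width-2 tree decomposition is:
Bags: B1 = {1, 3, 5}  B2 = {3, 5, 7}  B3 = {1, 2, 5}  B4 = {4, 5, 7}  B5 = {2, 5, 6}
Tree: B1–B2, B1–B3, B2–B4, B3–B5
Every bag has size at most 3, so the width is 3 − 1 = 2 and tw(G) ≤ 2. On the other hand G contains the 3-clique {1, 2, 5}. A clique must lie in a single bag of any decomposition, so no decomposition can have width below 2. Combining the bounds, tw(G) = 2.

2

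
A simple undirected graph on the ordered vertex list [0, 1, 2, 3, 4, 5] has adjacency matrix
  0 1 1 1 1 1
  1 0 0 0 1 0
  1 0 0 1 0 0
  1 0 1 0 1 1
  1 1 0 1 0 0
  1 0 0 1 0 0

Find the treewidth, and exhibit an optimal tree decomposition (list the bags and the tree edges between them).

The largest bag has 3 vertices, giving width 2; this decomposition certifies tw(G) ≤ 2. Conversely, {0, 1, 4} is a clique of size 3, and the vertices of any clique must share a bag in every tree decomposition; so some bag has ≥ 3 vertices and tw(G) ≥ 2. The upper and lower bounds meet at 2, so that is the treewidth.

Treewidth 2.
One optimal decomposition is:
Bags: B1 = {0, 1, 4}  B2 = {0, 3, 4}  B3 = {0, 2, 3}  B4 = {0, 3, 5}
Tree: B1–B2, B2–B3, B3–B4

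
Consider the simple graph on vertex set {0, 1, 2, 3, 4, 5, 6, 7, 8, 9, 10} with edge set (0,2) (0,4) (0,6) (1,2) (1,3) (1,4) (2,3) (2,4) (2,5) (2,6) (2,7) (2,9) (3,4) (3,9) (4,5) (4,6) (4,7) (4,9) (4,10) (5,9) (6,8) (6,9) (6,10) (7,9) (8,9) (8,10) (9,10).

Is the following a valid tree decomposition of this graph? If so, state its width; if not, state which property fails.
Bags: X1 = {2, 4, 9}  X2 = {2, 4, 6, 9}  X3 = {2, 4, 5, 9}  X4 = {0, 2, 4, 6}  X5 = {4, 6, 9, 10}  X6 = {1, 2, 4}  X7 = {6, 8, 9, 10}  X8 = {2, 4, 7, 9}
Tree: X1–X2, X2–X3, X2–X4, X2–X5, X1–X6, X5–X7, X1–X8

No — vertex 3 appears in no bag.

A tree decomposition must satisfy three properties: every vertex lies in some bag; for every edge, both endpoints lie together in some bag; and for every vertex, the bags containing it form a connected subtree. Here vertex 3 appears in no bag, so the decomposition is invalid.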